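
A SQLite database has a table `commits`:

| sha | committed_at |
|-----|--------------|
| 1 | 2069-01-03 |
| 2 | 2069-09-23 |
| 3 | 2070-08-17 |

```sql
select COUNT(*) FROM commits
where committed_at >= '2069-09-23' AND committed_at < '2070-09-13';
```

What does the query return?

2

Rows in [2069-09-23, 2070-09-13): 2069-09-23, 2070-08-17 → 2 rows.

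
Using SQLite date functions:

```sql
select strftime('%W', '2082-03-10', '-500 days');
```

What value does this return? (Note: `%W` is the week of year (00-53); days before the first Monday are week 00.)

43

First apply '-500 days': 2082-03-10 → 2080-10-26.
2080-10-26 is a Saturday. SQLite's %W counts Mondays since the year started; the result is 43.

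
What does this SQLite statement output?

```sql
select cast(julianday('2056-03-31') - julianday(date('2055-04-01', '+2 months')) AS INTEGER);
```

304

Adding +2 months to 2055-04-01 gives 2055-06-01.
29 days remain in June 2055 after the 1st (30 − 1).
Full months from July 2055 through February 2056 contribute their day counts.
Then 31 days into March 2056.
Total: 29 + 31 + 31 + 30 + 31 + 30 + 31 + 31 + 29 + 31 = 304.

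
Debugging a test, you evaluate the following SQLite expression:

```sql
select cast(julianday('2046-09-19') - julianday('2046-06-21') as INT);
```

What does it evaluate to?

90

9 days remain in June 2046 after the 21st (30 − 21).
July 2046: 31 days.
August 2046: 31 days.
Then 19 days into September 2046.
Total: 9 + 31 + 31 + 19 = 90.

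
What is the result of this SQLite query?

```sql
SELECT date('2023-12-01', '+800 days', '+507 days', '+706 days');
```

2029-06-05

Applying '+800 days' to 2023-12-01: counting 800 days forward gives 2026-02-08.
Applying '+507 days' to 2026-02-08: counting 507 days forward gives 2027-06-30.
Applying '+706 days' to 2027-06-30: counting 706 days forward gives 2029-06-05.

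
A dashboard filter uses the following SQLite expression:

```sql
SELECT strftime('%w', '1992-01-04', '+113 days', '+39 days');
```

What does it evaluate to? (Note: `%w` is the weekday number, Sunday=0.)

4

First apply '+113 days', '+39 days': 1992-01-04 → 1992-06-04.
1992-06-04 is a Thursday; with Sunday=0 that is 4.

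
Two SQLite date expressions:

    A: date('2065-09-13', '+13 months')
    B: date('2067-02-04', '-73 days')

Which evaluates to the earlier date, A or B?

A = 2066-10-13.
B = 2066-11-23.
A is earlier.

A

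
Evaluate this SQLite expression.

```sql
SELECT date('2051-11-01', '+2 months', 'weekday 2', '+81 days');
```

2052-03-23

Adding +2 months to 2051-11-01 gives 2052-01-01.
`weekday 2` advances to the next Tuesday; 2052-01-01 is a Monday, so it moves forward to 2052-01-02.
Applying '+81 days' to 2052-01-02: counting 81 days forward gives 2052-03-23.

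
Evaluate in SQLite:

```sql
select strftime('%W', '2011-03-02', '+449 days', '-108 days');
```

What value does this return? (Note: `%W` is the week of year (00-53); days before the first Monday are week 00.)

First apply '+449 days', '-108 days': 2011-03-02 → 2012-02-06.
2012-02-06 is a Monday. SQLite's %W counts Mondays since the year started; the result is 06.

06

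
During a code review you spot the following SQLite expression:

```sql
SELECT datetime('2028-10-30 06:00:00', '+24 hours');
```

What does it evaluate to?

2028-10-31 06:00:00

+24 hours from 2028-10-30 06:00:00 is 2028-10-31 06:00:00 (crosses midnight).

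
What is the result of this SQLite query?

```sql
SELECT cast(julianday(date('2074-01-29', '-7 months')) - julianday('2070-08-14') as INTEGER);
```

1050

Adding -7 months to 2074-01-29 gives 2073-06-29.
17 days remain in August 2070 after the 14th (31 − 14).
Full months from September 2070 through May 2073 contribute their day counts.
Then 29 days into June 2073.
Total: 17 + 30 + 31 + 30 + 31 + 31 + 28 + 31 + 30 + 31 + 30 + 31 + 31 + 30 + 31 + 30 + 31 + 31 + 29 + 31 + 30 + 31 + 30 + 31 + 31 + 30 + 31 + 30 + 31 + 31 + 28 + 31 + 30 + 31 + 29 = 1050.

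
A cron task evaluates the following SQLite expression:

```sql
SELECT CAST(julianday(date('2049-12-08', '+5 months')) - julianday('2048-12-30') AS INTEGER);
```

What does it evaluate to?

Adding +5 months to 2049-12-08 gives 2050-05-08.
1 day remains in December 2048 after the 30th (31 − 30).
Full months from January 2049 through April 2050 contribute their day counts.
Then 8 days into May 2050.
Total: 1 + 31 + 28 + 31 + 30 + 31 + 30 + 31 + 31 + 30 + 31 + 30 + 31 + 31 + 28 + 31 + 30 + 8 = 494.

494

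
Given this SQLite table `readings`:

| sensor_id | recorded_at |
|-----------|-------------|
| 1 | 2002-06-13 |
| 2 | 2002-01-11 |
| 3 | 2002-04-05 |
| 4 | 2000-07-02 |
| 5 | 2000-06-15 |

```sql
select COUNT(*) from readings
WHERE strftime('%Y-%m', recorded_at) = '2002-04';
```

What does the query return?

Rows with year-month 2002-04: 2002-04-05 → 1.

1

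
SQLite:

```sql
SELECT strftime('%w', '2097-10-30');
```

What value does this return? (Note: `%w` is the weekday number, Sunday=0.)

2097-10-30 is a Wednesday; with Sunday=0 that is 3.

3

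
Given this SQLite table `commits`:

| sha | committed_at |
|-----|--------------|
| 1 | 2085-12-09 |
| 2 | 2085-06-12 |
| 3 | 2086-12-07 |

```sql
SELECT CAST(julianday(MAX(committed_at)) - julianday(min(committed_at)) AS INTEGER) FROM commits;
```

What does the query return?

MIN = 2085-06-12, MAX = 2086-12-07.
18 days remain in June 2085 after the 12th (30 − 12).
Full months from July 2085 through November 2086 contribute their day counts.
Then 7 days into December 2086.
Total: 18 + 31 + 31 + 30 + 31 + 30 + 31 + 31 + 28 + 31 + 30 + 31 + 30 + 31 + 31 + 30 + 31 + 30 + 7 = 543.

543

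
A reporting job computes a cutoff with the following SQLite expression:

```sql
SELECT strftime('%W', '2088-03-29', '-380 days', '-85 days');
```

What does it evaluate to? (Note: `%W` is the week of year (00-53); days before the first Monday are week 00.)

First apply '-380 days', '-85 days': 2088-03-29 → 2086-12-20.
2086-12-20 is a Friday. SQLite's %W counts Mondays since the year started; the result is 50.

50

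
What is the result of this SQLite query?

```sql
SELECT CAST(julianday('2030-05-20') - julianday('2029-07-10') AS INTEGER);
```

21 days remain in July 2029 after the 10th (31 − 10).
Full months from August 2029 through April 2030 contribute their day counts.
Then 20 days into May 2030.
Total: 21 + 31 + 30 + 31 + 30 + 31 + 31 + 28 + 31 + 30 + 20 = 314.

314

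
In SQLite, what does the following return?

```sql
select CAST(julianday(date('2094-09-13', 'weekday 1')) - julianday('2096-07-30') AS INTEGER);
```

-686

`weekday 1` advances to the next Monday; 2094-09-13 is already a Monday, so it stays at 2094-09-13.
17 days remain in September 2094 after the 13th (30 − 13).
Full months from October 2094 through June 2096 contribute their day counts.
Then 30 days into July 2096.
Total: 17 + 31 + 30 + 31 + 31 + 28 + 31 + 30 + 31 + 30 + 31 + 31 + 30 + 31 + 30 + 31 + 31 + 29 + 31 + 30 + 31 + 30 + 30 = 686.
The subtraction is earlier − later, so the result is −686 → -686.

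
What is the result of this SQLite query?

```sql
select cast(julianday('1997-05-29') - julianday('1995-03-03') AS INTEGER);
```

818

28 days remain in March 1995 after the 3rd (31 − 3).
Full months from April 1995 through April 1997 contribute their day counts.
Then 29 days into May 1997.
Total: 28 + 30 + 31 + 30 + 31 + 31 + 30 + 31 + 30 + 31 + 31 + 29 + 31 + 30 + 31 + 30 + 31 + 31 + 30 + 31 + 30 + 31 + 31 + 28 + 31 + 30 + 29 = 818.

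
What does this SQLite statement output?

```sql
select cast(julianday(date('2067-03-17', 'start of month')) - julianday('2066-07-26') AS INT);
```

`start of month` rewinds 2067-03-17 to 2067-03-01.
5 days remain in July 2066 after the 26th (31 − 26).
Full months from August 2066 through February 2067 contribute their day counts.
Then 1 day into March 2067.
Total: 5 + 31 + 30 + 31 + 30 + 31 + 31 + 28 + 1 = 218.

218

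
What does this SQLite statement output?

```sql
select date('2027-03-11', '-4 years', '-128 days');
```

2022-11-03

Adding -4 years to 2027-03-11 gives 2023-03-11.
Applying '-128 days' to 2023-03-11: counting 128 days back gives 2022-11-03.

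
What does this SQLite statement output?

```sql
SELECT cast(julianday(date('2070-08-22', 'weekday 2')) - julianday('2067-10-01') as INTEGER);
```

`weekday 2` advances to the next Tuesday; 2070-08-22 is a Friday, so it moves forward to 2070-08-26.
30 days remain in October 2067 after the 1st (31 − 1).
Full months from November 2067 through July 2070 contribute their day counts.
Then 26 days into August 2070.
Total: 30 + 30 + 31 + 31 + 29 + 31 + 30 + 31 + 30 + 31 + 31 + 30 + 31 + 30 + 31 + 31 + 28 + 31 + 30 + 31 + 30 + 31 + 31 + 30 + 31 + 30 + 31 + 31 + 28 + 31 + 30 + 31 + 30 + 31 + 26 = 1060.

1060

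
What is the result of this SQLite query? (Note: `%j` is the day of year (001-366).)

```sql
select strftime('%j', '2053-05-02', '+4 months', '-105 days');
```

First apply '+4 months', '-105 days': 2053-05-02 → 2053-05-20.
Day-of-year for 2053-05-20: days since 2053-01-01 inclusive = 140, zero-padded to 140.

140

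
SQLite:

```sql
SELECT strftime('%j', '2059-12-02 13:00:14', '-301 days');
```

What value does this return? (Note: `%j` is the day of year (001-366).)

First apply '-301 days': 2059-12-02 13:00:14 → 2059-02-04 13:00:14.
Day-of-year for 2059-02-04: days since 2059-01-01 inclusive = 35, zero-padded to 035.

035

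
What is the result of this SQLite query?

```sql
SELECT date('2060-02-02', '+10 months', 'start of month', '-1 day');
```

2060-11-30

Adding +10 months to 2060-02-02 gives 2060-12-02.
`start of month` rewinds 2060-12-02 to 2060-12-01.
Going back 1 day from 2060-12-01 reaches 2060-11-30 (last day of November, 30 days).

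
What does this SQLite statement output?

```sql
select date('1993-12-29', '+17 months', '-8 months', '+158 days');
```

1995-03-06

Adding +17 months to 1993-12-29 gives 1995-05-29.
Adding -8 months to 1995-05-29 gives 1994-09-29.
Applying '+158 days' to 1994-09-29: counting 158 days forward gives 1995-03-06.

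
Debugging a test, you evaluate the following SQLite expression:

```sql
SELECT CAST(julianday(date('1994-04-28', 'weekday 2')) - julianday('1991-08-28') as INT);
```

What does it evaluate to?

`weekday 2` advances to the next Tuesday; 1994-04-28 is a Thursday, so it moves forward to 1994-05-03.
3 days remain in August 1991 after the 28th (31 − 28).
Full months from September 1991 through April 1994 contribute their day counts.
Then 3 days into May 1994.
Total: 3 + 30 + 31 + 30 + 31 + 31 + 29 + 31 + 30 + 31 + 30 + 31 + 31 + 30 + 31 + 30 + 31 + 31 + 28 + 31 + 30 + 31 + 30 + 31 + 31 + 30 + 31 + 30 + 31 + 31 + 28 + 31 + 30 + 3 = 979.

979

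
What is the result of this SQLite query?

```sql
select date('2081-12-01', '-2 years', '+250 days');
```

2080-08-07

Adding -2 years to 2081-12-01 gives 2079-12-01.
Applying '+250 days' to 2079-12-01: counting 250 days forward gives 2080-08-07.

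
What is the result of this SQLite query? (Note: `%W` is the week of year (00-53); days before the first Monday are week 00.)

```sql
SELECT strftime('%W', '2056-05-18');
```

2056-05-18 is a Thursday. SQLite's %W counts Mondays since the year started; the result is 20.

20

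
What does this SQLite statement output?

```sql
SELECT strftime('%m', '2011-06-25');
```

`%m` extracts the 2-digit month (01-12): 06.

06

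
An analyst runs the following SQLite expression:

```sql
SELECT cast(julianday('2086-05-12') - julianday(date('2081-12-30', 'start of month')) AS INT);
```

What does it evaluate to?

`start of month` rewinds 2081-12-30 to 2081-12-01.
30 days remain in December 2081 after the 1st (31 − 1).
Full months from January 2082 through April 2086 contribute their day counts.
Then 12 days into May 2086.
Total: 30 + 31 + 28 + 31 + 30 + 31 + 30 + 31 + 31 + 30 + 31 + 30 + 31 + 31 + 28 + 31 + 30 + 31 + 30 + 31 + 31 + 30 + 31 + 30 + 31 + 31 + 29 + 31 + 30 + 31 + 30 + 31 + 31 + 30 + 31 + 30 + 31 + 31 + 28 + 31 + 30 + 31 + 30 + 31 + 31 + 30 + 31 + 30 + 31 + 31 + 28 + 31 + 30 + 12 = 1623.

1623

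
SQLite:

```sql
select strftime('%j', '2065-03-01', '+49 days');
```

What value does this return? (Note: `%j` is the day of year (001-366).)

109

First apply '+49 days': 2065-03-01 → 2065-04-19.
Day-of-year for 2065-04-19: days since 2065-01-01 inclusive = 109, zero-padded to 109.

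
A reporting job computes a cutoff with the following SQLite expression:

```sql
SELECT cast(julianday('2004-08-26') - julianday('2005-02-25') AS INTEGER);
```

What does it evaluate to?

5 days remain in August 2004 after the 26th (31 − 26).
September 2004: 30 days.
October 2004: 31 days.
November 2004: 30 days.
December 2004: 31 days.
January 2005: 31 days.
Then 25 days into February 2005.
Total: 5 + 30 + 31 + 30 + 31 + 31 + 25 = 183.
The subtraction is earlier − later, so the result is −183 → -183.

-183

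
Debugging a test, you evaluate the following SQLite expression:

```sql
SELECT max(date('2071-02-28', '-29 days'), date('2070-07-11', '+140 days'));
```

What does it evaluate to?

2071-01-30

date('2071-02-28', '-29 days') → 2071-01-30.
date('2070-07-11', '+140 days') → 2070-11-28.
Later of the two is 2071-01-30.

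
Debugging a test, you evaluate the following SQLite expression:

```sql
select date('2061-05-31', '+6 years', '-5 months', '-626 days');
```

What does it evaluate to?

2065-04-14

Adding +6 years to 2061-05-31 gives 2067-05-31.
Adding -5 months to 2067-05-31 gives 2066-12-31.
Applying '-626 days' to 2066-12-31: counting 626 days back gives 2065-04-14.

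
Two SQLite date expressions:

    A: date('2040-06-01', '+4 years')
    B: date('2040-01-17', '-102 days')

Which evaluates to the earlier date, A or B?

A = 2044-06-01.
B = 2039-10-07.
B is earlier.

B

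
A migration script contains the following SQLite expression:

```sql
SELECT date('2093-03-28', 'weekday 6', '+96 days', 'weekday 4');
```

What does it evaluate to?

2093-07-02

`weekday 6` advances to the next Saturday; 2093-03-28 is already a Saturday, so it stays at 2093-03-28.
Applying '+96 days' to 2093-03-28: counting 96 days forward gives 2093-07-02.
`weekday 4` advances to the next Thursday; 2093-07-02 is already a Thursday, so it stays at 2093-07-02.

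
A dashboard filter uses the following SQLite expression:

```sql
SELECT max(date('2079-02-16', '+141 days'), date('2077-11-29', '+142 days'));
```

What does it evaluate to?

2079-07-07

date('2079-02-16', '+141 days') → 2079-07-07.
date('2077-11-29', '+142 days') → 2078-04-20.
Later of the two is 2079-07-07.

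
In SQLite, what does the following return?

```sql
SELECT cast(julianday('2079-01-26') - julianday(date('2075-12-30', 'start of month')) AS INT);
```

`start of month` rewinds 2075-12-30 to 2075-12-01.
30 days remain in December 2075 after the 1st (31 − 1).
Full months from January 2076 through December 2078 contribute their day counts.
Then 26 days into January 2079.
Total: 30 + 31 + 29 + 31 + 30 + 31 + 30 + 31 + 31 + 30 + 31 + 30 + 31 + 31 + 28 + 31 + 30 + 31 + 30 + 31 + 31 + 30 + 31 + 30 + 31 + 31 + 28 + 31 + 30 + 31 + 30 + 31 + 31 + 30 + 31 + 30 + 31 + 26 = 1152.

1152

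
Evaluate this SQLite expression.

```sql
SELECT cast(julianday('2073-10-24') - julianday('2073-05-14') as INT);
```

163

17 days remain in May 2073 after the 14th (31 − 14).
June 2073: 30 days.
July 2073: 31 days.
August 2073: 31 days.
September 2073: 30 days.
Then 24 days into October 2073.
Total: 17 + 30 + 31 + 31 + 30 + 24 = 163.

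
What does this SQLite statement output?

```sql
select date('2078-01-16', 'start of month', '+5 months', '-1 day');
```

2078-05-31

`start of month` rewinds 2078-01-16 to 2078-01-01.
Adding +5 months to 2078-01-01 gives 2078-06-01.
Going back 1 day from 2078-06-01 reaches 2078-05-31 (last day of May, 31 days).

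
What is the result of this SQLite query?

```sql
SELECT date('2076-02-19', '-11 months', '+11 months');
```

Adding -11 months to 2076-02-19 gives 2075-03-19.
Adding +11 months to 2075-03-19 gives 2076-02-19.

2076-02-19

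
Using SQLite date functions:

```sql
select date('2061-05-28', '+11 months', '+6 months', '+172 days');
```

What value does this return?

2063-04-18

Adding +11 months to 2061-05-28 gives 2062-04-28.
Adding +6 months to 2062-04-28 gives 2062-10-28.
Applying '+172 days' to 2062-10-28: counting 172 days forward gives 2063-04-18.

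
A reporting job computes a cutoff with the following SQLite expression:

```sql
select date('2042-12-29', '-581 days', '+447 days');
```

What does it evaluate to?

Applying '-581 days' to 2042-12-29: counting 581 days back gives 2041-05-27.
Applying '+447 days' to 2041-05-27: counting 447 days forward gives 2042-08-17.

2042-08-17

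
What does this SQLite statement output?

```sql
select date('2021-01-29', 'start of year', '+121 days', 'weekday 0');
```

2021-05-02

`start of year` rewinds 2021-01-29 to 2021-01-01.
Applying '+121 days' to 2021-01-01: counting 121 days forward gives 2021-05-02.
`weekday 0` advances to the next Sunday; 2021-05-02 is already a Sunday, so it stays at 2021-05-02.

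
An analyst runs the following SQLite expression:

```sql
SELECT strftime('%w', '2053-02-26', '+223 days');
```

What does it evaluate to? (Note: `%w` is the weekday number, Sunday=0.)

First apply '+223 days': 2053-02-26 → 2053-10-07.
2053-10-07 is a Tuesday; with Sunday=0 that is 2.

2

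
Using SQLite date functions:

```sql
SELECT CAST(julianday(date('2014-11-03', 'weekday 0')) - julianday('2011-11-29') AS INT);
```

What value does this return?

1076

`weekday 0` advances to the next Sunday; 2014-11-03 is a Monday, so it moves forward to 2014-11-09.
1 day remains in November 2011 after the 29th (30 − 29).
Full months from December 2011 through October 2014 contribute their day counts.
Then 9 days into November 2014.
Total: 1 + 31 + 31 + 29 + 31 + 30 + 31 + 30 + 31 + 31 + 30 + 31 + 30 + 31 + 31 + 28 + 31 + 30 + 31 + 30 + 31 + 31 + 30 + 31 + 30 + 31 + 31 + 28 + 31 + 30 + 31 + 30 + 31 + 31 + 30 + 31 + 9 = 1076.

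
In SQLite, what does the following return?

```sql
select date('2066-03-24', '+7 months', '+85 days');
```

2067-01-17

Adding +7 months to 2066-03-24 gives 2066-10-24.
Applying '+85 days' to 2066-10-24: counting 85 days forward gives 2067-01-17.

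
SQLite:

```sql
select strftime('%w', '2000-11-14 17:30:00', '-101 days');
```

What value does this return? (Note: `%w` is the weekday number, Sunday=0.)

6

First apply '-101 days': 2000-11-14 17:30:00 → 2000-08-05 17:30:00.
2000-08-05 is a Saturday; with Sunday=0 that is 6.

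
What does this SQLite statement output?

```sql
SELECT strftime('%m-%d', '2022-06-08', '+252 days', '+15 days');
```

03-02

First apply '+252 days', '+15 days': 2022-06-08 → 2023-03-02.
`%m-%d` extracts the month-day: 03-02.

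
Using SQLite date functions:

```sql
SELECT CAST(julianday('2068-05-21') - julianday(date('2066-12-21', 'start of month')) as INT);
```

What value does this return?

537

`start of month` rewinds 2066-12-21 to 2066-12-01.
30 days remain in December 2066 after the 1st (31 − 1).
Full months from January 2067 through April 2068 contribute their day counts.
Then 21 days into May 2068.
Total: 30 + 31 + 28 + 31 + 30 + 31 + 30 + 31 + 31 + 30 + 31 + 30 + 31 + 31 + 29 + 31 + 30 + 21 = 537.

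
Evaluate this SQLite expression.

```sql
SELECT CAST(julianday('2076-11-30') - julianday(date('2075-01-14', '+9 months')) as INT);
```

Adding +9 months to 2075-01-14 gives 2075-10-14.
17 days remain in October 2075 after the 14th (31 − 14).
Full months from November 2075 through October 2076 contribute their day counts.
Then 30 days into November 2076.
Total: 17 + 30 + 31 + 31 + 29 + 31 + 30 + 31 + 30 + 31 + 31 + 30 + 31 + 30 = 413.

413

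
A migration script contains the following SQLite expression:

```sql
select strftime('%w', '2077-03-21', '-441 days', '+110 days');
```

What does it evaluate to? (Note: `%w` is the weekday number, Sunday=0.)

First apply '-441 days', '+110 days': 2077-03-21 → 2076-04-24.
2076-04-24 is a Friday; with Sunday=0 that is 5.

5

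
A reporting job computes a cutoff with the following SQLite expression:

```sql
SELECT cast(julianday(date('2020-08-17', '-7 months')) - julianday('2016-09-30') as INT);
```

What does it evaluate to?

1204

Adding -7 months to 2020-08-17 gives 2020-01-17.
0 days remain in September 2016 after the 30th (30 − 30).
Full months from October 2016 through December 2019 contribute their day counts.
Then 17 days into January 2020.
Total: 0 + 31 + 30 + 31 + 31 + 28 + 31 + 30 + 31 + 30 + 31 + 31 + 30 + 31 + 30 + 31 + 31 + 28 + 31 + 30 + 31 + 30 + 31 + 31 + 30 + 31 + 30 + 31 + 31 + 28 + 31 + 30 + 31 + 30 + 31 + 31 + 30 + 31 + 30 + 31 + 17 = 1204.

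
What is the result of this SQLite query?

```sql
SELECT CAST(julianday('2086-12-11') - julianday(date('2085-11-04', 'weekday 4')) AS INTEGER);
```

`weekday 4` advances to the next Thursday; 2085-11-04 is a Sunday, so it moves forward to 2085-11-08.
22 days remain in November 2085 after the 8th (30 − 8).
Full months from December 2085 through November 2086 contribute their day counts.
Then 11 days into December 2086.
Total: 22 + 31 + 31 + 28 + 31 + 30 + 31 + 30 + 31 + 31 + 30 + 31 + 30 + 11 = 398.

398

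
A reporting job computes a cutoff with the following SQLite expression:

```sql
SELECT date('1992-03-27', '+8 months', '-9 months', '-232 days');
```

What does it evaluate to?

Adding +8 months to 1992-03-27 gives 1992-11-27.
Adding -9 months to 1992-11-27 gives 1992-02-27.
Applying '-232 days' to 1992-02-27: counting 232 days back gives 1991-07-10.

1991-07-10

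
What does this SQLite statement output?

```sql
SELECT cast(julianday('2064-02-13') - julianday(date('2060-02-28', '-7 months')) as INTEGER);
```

1661

Adding -7 months to 2060-02-28 gives 2059-07-28.
3 days remain in July 2059 after the 28th (31 − 28).
Full months from August 2059 through January 2064 contribute their day counts.
Then 13 days into February 2064.
Total: 3 + 31 + 30 + 31 + 30 + 31 + 31 + 29 + 31 + 30 + 31 + 30 + 31 + 31 + 30 + 31 + 30 + 31 + 31 + 28 + 31 + 30 + 31 + 30 + 31 + 31 + 30 + 31 + 30 + 31 + 31 + 28 + 31 + 30 + 31 + 30 + 31 + 31 + 30 + 31 + 30 + 31 + 31 + 28 + 31 + 30 + 31 + 30 + 31 + 31 + 30 + 31 + 30 + 31 + 31 + 13 = 1661.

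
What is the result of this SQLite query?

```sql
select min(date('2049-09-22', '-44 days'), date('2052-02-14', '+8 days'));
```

2049-08-09

date('2049-09-22', '-44 days') → 2049-08-09.
date('2052-02-14', '+8 days') → 2052-02-22.
Earlier of the two is 2049-08-09.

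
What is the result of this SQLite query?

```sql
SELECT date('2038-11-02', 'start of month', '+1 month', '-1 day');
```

`start of month` rewinds 2038-11-02 to 2038-11-01.
Adding +1 month to 2038-11-01 gives 2038-12-01.
Going back 1 day from 2038-12-01 reaches 2038-11-30 (last day of November, 30 days).

2038-11-30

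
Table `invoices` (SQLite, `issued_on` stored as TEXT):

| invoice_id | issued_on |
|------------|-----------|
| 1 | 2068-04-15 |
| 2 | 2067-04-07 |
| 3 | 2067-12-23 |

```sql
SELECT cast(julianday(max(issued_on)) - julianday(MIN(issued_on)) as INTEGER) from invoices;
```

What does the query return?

MIN = 2067-04-07, MAX = 2068-04-15.
23 days remain in April 2067 after the 7th (30 − 7).
Full months from May 2067 through March 2068 contribute their day counts.
Then 15 days into April 2068.
Total: 23 + 31 + 30 + 31 + 31 + 30 + 31 + 30 + 31 + 31 + 29 + 31 + 15 = 374.

374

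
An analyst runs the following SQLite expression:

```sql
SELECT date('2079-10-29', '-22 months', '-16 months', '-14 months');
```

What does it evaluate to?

2075-06-29

Adding -22 months to 2079-10-29 gives 2077-12-29.
Adding -16 months to 2077-12-29 gives 2076-08-29.
Adding -14 months to 2076-08-29 gives 2075-06-29.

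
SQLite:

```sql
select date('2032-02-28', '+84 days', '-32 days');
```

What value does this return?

2032-04-20

Applying '+84 days' to 2032-02-28: counting 84 days forward gives 2032-05-22.
Going back 22 days from 2032-05-22 reaches 2032-04-30 (last day of April, 30 days).
Going back 10 days within April lands on 2032-04-20.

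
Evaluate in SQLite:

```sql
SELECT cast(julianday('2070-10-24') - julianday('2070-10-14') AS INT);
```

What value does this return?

Both dates are in October 2070: 24 − 14 = 10.

10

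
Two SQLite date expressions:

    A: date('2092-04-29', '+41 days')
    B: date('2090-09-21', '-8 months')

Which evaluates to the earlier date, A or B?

B

A = 2092-06-09.
B = 2090-01-21.
B is earlier.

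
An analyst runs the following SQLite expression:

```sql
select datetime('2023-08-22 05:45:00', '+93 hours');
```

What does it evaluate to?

2023-08-26 02:45:00

+93 hours from 2023-08-22 05:45:00 is 2023-08-26 02:45:00 (crosses midnight).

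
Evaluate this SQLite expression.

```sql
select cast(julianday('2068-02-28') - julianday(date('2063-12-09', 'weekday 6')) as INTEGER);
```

`weekday 6` advances to the next Saturday; 2063-12-09 is a Sunday, so it moves forward to 2063-12-15.
16 days remain in December 2063 after the 15th (31 − 15).
Full months from January 2064 through January 2068 contribute their day counts.
Then 28 days into February 2068.
Total: 16 + 31 + 29 + 31 + 30 + 31 + 30 + 31 + 31 + 30 + 31 + 30 + 31 + 31 + 28 + 31 + 30 + 31 + 30 + 31 + 31 + 30 + 31 + 30 + 31 + 31 + 28 + 31 + 30 + 31 + 30 + 31 + 31 + 30 + 31 + 30 + 31 + 31 + 28 + 31 + 30 + 31 + 30 + 31 + 31 + 30 + 31 + 30 + 31 + 31 + 28 = 1536.

1536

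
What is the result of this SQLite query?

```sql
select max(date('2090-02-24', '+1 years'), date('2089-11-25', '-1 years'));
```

date('2090-02-24', '+1 years') → 2091-02-24.
date('2089-11-25', '-1 years') → 2088-11-25.
Later of the two is 2091-02-24.

2091-02-24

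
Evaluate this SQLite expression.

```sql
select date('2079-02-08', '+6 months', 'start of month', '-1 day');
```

2079-07-31

Adding +6 months to 2079-02-08 gives 2079-08-08.
`start of month` rewinds 2079-08-08 to 2079-08-01.
Going back 1 day from 2079-08-01 reaches 2079-07-31 (last day of July, 31 days).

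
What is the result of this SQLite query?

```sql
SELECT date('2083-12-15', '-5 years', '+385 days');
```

2080-01-04

Adding -5 years to 2083-12-15 gives 2078-12-15.
Applying '+385 days' to 2078-12-15: counting 385 days forward gives 2080-01-04.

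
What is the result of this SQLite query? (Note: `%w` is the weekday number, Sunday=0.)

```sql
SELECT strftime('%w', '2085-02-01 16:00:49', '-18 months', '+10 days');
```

3

First apply '-18 months', '+10 days': 2085-02-01 16:00:49 → 2083-08-11 16:00:49.
2083-08-11 is a Wednesday; with Sunday=0 that is 3.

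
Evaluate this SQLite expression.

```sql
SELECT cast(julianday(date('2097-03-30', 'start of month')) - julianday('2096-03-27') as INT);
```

`start of month` rewinds 2097-03-30 to 2097-03-01.
4 days remain in March 2096 after the 27th (31 − 27).
Full months from April 2096 through February 2097 contribute their day counts.
Then 1 day into March 2097.
Total: 4 + 30 + 31 + 30 + 31 + 31 + 30 + 31 + 30 + 31 + 31 + 28 + 1 = 339.

339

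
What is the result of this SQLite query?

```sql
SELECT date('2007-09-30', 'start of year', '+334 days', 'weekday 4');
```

`start of year` rewinds 2007-09-30 to 2007-01-01.
Applying '+334 days' to 2007-01-01: counting 334 days forward gives 2007-12-01.
`weekday 4` advances to the next Thursday; 2007-12-01 is a Saturday, so it moves forward to 2007-12-06.

2007-12-06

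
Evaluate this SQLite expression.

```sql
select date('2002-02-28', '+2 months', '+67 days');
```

Adding +2 months to 2002-02-28 gives 2002-04-28.
Applying '+67 days' to 2002-04-28: counting 67 days forward gives 2002-07-04.

2002-07-04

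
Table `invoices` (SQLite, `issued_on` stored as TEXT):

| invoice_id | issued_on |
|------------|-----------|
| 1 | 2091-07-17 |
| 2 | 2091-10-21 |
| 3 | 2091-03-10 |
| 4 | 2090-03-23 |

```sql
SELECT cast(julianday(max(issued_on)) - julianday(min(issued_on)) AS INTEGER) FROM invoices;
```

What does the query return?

577

MIN = 2090-03-23, MAX = 2091-10-21.
8 days remain in March 2090 after the 23rd (31 − 23).
Full months from April 2090 through September 2091 contribute their day counts.
Then 21 days into October 2091.
Total: 8 + 30 + 31 + 30 + 31 + 31 + 30 + 31 + 30 + 31 + 31 + 28 + 31 + 30 + 31 + 30 + 31 + 31 + 30 + 21 = 577.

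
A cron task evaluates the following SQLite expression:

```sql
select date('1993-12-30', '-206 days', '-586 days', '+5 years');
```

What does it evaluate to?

Applying '-206 days' to 1993-12-30: counting 206 days back gives 1993-06-07.
Applying '-586 days' to 1993-06-07: counting 586 days back gives 1991-10-30.
Adding +5 years to 1991-10-30 gives 1996-10-30.

1996-10-30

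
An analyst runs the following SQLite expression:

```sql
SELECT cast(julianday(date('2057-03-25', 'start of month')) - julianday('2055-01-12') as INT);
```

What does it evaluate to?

779

`start of month` rewinds 2057-03-25 to 2057-03-01.
19 days remain in January 2055 after the 12th (31 − 12).
Full months from February 2055 through February 2057 contribute their day counts.
Then 1 day into March 2057.
Total: 19 + 28 + 31 + 30 + 31 + 30 + 31 + 31 + 30 + 31 + 30 + 31 + 31 + 29 + 31 + 30 + 31 + 30 + 31 + 31 + 30 + 31 + 30 + 31 + 31 + 28 + 1 = 779.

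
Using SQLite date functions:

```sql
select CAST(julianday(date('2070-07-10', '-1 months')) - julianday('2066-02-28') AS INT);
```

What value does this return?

1563

Adding -1 month to 2070-07-10 gives 2070-06-10.
0 days remain in February 2066 after the 28th (28 − 28).
Full months from March 2066 through May 2070 contribute their day counts.
Then 10 days into June 2070.
Total: 0 + 31 + 30 + 31 + 30 + 31 + 31 + 30 + 31 + 30 + 31 + 31 + 28 + 31 + 30 + 31 + 30 + 31 + 31 + 30 + 31 + 30 + 31 + 31 + 29 + 31 + 30 + 31 + 30 + 31 + 31 + 30 + 31 + 30 + 31 + 31 + 28 + 31 + 30 + 31 + 30 + 31 + 31 + 30 + 31 + 30 + 31 + 31 + 28 + 31 + 30 + 31 + 10 = 1563.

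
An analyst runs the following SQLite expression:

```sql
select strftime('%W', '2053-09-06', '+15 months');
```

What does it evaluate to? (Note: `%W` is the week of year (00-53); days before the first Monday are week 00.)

48

First apply '+15 months': 2053-09-06 → 2054-12-06.
2054-12-06 is a Sunday. SQLite's %W counts Mondays since the year started; the result is 48.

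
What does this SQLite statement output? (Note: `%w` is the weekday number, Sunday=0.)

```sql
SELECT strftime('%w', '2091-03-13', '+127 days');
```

3

First apply '+127 days': 2091-03-13 → 2091-07-18.
2091-07-18 is a Wednesday; with Sunday=0 that is 3.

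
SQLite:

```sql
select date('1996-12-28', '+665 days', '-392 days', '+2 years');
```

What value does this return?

Applying '+665 days' to 1996-12-28: counting 665 days forward gives 1998-10-24.
Applying '-392 days' to 1998-10-24: counting 392 days back gives 1997-09-27.
Adding +2 years to 1997-09-27 gives 1999-09-27.

1999-09-27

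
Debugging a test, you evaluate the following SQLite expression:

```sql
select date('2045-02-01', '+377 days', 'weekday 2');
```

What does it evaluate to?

Applying '+377 days' to 2045-02-01: counting 377 days forward gives 2046-02-13.
`weekday 2` advances to the next Tuesday; 2046-02-13 is already a Tuesday, so it stays at 2046-02-13.

2046-02-13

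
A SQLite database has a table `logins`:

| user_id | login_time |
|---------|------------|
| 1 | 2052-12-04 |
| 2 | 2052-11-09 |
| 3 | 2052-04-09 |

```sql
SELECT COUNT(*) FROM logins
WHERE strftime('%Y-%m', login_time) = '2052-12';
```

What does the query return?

Rows with year-month 2052-12: 2052-12-04 → 1.

1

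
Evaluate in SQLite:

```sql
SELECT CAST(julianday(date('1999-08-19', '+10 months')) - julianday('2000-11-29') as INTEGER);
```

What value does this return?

Adding +10 months to 1999-08-19 gives 2000-06-19.
11 days remain in June 2000 after the 19th (30 − 19).
July 2000: 31 days.
August 2000: 31 days.
September 2000: 30 days.
October 2000: 31 days.
Then 29 days into November 2000.
Total: 11 + 31 + 31 + 30 + 31 + 29 = 163.
The subtraction is earlier − later, so the result is −163 → -163.

-163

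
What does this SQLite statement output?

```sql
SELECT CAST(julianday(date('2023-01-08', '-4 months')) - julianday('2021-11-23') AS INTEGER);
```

Adding -4 months to 2023-01-08 gives 2022-09-08.
7 days remain in November 2021 after the 23rd (30 − 23).
Full months from December 2021 through August 2022 contribute their day counts.
Then 8 days into September 2022.
Total: 7 + 31 + 31 + 28 + 31 + 30 + 31 + 30 + 31 + 31 + 8 = 289.

289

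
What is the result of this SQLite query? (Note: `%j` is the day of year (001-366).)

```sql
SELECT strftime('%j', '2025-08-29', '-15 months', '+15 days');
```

First apply '-15 months', '+15 days': 2025-08-29 → 2024-06-13.
Day-of-year for 2024-06-13: days since 2024-01-01 inclusive = 165, zero-padded to 165.

165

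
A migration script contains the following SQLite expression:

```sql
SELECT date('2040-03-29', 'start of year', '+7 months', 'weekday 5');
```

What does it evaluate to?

`start of year` rewinds 2040-03-29 to 2040-01-01.
Adding +7 months to 2040-01-01 gives 2040-08-01.
`weekday 5` advances to the next Friday; 2040-08-01 is a Wednesday, so it moves forward to 2040-08-03.

2040-08-03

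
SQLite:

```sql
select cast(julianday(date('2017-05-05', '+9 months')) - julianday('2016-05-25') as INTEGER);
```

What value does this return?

621

Adding +9 months to 2017-05-05 gives 2018-02-05.
6 days remain in May 2016 after the 25th (31 − 25).
Full months from June 2016 through January 2018 contribute their day counts.
Then 5 days into February 2018.
Total: 6 + 30 + 31 + 31 + 30 + 31 + 30 + 31 + 31 + 28 + 31 + 30 + 31 + 30 + 31 + 31 + 30 + 31 + 30 + 31 + 31 + 5 = 621.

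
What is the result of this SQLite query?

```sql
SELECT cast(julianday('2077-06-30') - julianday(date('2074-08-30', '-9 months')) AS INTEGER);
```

1308

Adding -9 months to 2074-08-30 gives 2073-11-30.
0 days remain in November 2073 after the 30th (30 − 30).
Full months from December 2073 through May 2077 contribute their day counts.
Then 30 days into June 2077.
Total: 0 + 31 + 31 + 28 + 31 + 30 + 31 + 30 + 31 + 31 + 30 + 31 + 30 + 31 + 31 + 28 + 31 + 30 + 31 + 30 + 31 + 31 + 30 + 31 + 30 + 31 + 31 + 29 + 31 + 30 + 31 + 30 + 31 + 31 + 30 + 31 + 30 + 31 + 31 + 28 + 31 + 30 + 31 + 30 = 1308.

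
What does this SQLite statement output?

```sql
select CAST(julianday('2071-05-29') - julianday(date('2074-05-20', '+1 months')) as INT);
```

Adding +1 month to 2074-05-20 gives 2074-06-20.
2 days remain in May 2071 after the 29th (31 − 29).
Full months from June 2071 through May 2074 contribute their day counts.
Then 20 days into June 2074.
Total: 2 + 30 + 31 + 31 + 30 + 31 + 30 + 31 + 31 + 29 + 31 + 30 + 31 + 30 + 31 + 31 + 30 + 31 + 30 + 31 + 31 + 28 + 31 + 30 + 31 + 30 + 31 + 31 + 30 + 31 + 30 + 31 + 31 + 28 + 31 + 30 + 31 + 20 = 1118.
The subtraction is earlier − later, so the result is −1118 → -1118.

-1118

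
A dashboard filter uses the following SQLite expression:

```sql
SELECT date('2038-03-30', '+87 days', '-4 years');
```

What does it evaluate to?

Applying '+87 days' to 2038-03-30: counting 87 days forward gives 2038-06-25.
Adding -4 years to 2038-06-25 gives 2034-06-25.

2034-06-25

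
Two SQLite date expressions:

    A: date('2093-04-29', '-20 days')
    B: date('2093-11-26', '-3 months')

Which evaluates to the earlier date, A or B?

A = 2093-04-09.
B = 2093-08-26.
A is earlier.

A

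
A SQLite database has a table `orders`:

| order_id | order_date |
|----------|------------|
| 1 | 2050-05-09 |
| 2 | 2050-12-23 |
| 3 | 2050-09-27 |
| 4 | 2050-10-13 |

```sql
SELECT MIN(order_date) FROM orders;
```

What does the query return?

2050-05-09

MIN over {2050-05-09, 2050-09-27, 2050-10-13, 2050-12-23}.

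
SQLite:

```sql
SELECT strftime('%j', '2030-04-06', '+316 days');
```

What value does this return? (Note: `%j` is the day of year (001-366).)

First apply '+316 days': 2030-04-06 → 2031-02-16.
Day-of-year for 2031-02-16: days since 2031-01-01 inclusive = 47, zero-padded to 047.

047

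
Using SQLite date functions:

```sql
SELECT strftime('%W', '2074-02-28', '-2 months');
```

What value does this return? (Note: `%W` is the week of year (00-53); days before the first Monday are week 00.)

52

First apply '-2 months': 2074-02-28 → 2073-12-28.
2073-12-28 is a Thursday. SQLite's %W counts Mondays since the year started; the result is 52.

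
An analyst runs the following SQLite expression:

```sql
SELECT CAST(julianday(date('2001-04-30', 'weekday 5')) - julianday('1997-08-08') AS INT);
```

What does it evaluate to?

1365

`weekday 5` advances to the next Friday; 2001-04-30 is a Monday, so it moves forward to 2001-05-04.
23 days remain in August 1997 after the 8th (31 − 8).
Full months from September 1997 through April 2001 contribute their day counts.
Then 4 days into May 2001.
Total: 23 + 30 + 31 + 30 + 31 + 31 + 28 + 31 + 30 + 31 + 30 + 31 + 31 + 30 + 31 + 30 + 31 + 31 + 28 + 31 + 30 + 31 + 30 + 31 + 31 + 30 + 31 + 30 + 31 + 31 + 29 + 31 + 30 + 31 + 30 + 31 + 31 + 30 + 31 + 30 + 31 + 31 + 28 + 31 + 30 + 4 = 1365.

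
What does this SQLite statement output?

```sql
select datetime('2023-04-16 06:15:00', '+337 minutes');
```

337 minutes = 5h 37m; +337 minutes from 2023-04-16 06:15:00 is 2023-04-16 11:52:00.

2023-04-16 11:52:00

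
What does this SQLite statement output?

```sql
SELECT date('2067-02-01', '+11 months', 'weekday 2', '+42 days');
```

Adding +11 months to 2067-02-01 gives 2068-01-01.
`weekday 2` advances to the next Tuesday; 2068-01-01 is a Sunday, so it moves forward to 2068-01-03.
Applying '+42 days' to 2068-01-03: counting 42 days forward gives 2068-02-14.

2068-02-14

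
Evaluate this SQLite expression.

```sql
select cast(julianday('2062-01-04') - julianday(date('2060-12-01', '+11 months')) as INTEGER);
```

Adding +11 months to 2060-12-01 gives 2061-11-01.
29 days remain in November 2061 after the 1st (30 − 1).
December 2061: 31 days.
Then 4 days into January 2062.
Total: 29 + 31 + 4 = 64.

64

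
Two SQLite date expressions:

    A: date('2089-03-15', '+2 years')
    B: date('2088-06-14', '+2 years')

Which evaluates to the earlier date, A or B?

A = 2091-03-15.
B = 2090-06-14.
B is earlier.

B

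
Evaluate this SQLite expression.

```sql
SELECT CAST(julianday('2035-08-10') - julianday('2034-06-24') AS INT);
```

6 days remain in June 2034 after the 24th (30 − 24).
Full months from July 2034 through July 2035 contribute their day counts.
Then 10 days into August 2035.
Total: 6 + 31 + 31 + 30 + 31 + 30 + 31 + 31 + 28 + 31 + 30 + 31 + 30 + 31 + 10 = 412.

412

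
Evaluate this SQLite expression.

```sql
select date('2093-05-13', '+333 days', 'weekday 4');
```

Applying '+333 days' to 2093-05-13: counting 333 days forward gives 2094-04-11.
`weekday 4` advances to the next Thursday; 2094-04-11 is a Sunday, so it moves forward to 2094-04-15.

2094-04-15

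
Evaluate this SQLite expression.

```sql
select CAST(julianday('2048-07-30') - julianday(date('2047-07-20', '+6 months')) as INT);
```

Adding +6 months to 2047-07-20 gives 2048-01-20.
11 days remain in January 2048 after the 20th (31 − 20).
February 2048: 29 days (leap year).
March 2048: 31 days.
April 2048: 30 days.
May 2048: 31 days.
June 2048: 30 days.
Then 30 days into July 2048.
Total: 11 + 29 + 31 + 30 + 31 + 30 + 30 = 192.

192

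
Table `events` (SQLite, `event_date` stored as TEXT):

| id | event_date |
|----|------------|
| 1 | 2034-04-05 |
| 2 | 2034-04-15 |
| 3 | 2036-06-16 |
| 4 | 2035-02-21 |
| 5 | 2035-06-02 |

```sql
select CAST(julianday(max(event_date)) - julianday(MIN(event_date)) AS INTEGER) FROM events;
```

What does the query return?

803

MIN = 2034-04-05, MAX = 2036-06-16.
25 days remain in April 2034 after the 5th (30 − 5).
Full months from May 2034 through May 2036 contribute their day counts.
Then 16 days into June 2036.
Total: 25 + 31 + 30 + 31 + 31 + 30 + 31 + 30 + 31 + 31 + 28 + 31 + 30 + 31 + 30 + 31 + 31 + 30 + 31 + 30 + 31 + 31 + 29 + 31 + 30 + 31 + 16 = 803.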